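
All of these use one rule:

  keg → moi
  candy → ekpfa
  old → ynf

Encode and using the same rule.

The rule splits by letter class: vowels +10, consonants +2.
On and: a(vowel)+10=k, n(cons)+2=p, d(cons)+2=f.

kpf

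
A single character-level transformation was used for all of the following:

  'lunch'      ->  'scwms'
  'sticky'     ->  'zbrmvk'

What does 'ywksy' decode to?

robin

Letter i (0-indexed) is shifted by i+7, so successive shifts are 7, 8, 9, ….
Decoding ywksy: y−7=r, w−8=o, k−9=b, s−10=i, y−11=n.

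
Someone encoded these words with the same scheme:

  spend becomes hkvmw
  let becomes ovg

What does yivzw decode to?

This is the alphabet-reversal cipher (Atbash): a becomes z, b becomes y, etc.
Undoing it on yivzw: y↔b, i↔r, v↔e, z↔a, w↔d.

bread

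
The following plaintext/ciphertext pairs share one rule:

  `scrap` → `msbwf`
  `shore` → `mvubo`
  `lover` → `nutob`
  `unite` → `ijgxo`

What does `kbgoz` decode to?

grief

s(18)→m(12) and c(2)→s(18) fit y≡11x+22 (mod 26); the inverse of 11 mod 26 is 19. This is an affine cipher: with a=0,…,z=25, each position x becomes (11x+22) mod 26.
Decoding kbgoz: k(10)→19·(10−22)≡6=g; b(1)→19·(1−22)≡17=r; g(6)→19·(6−22)≡8=i; o(14)→19·(14−22)≡4=e; z(25)→19·(25−22)≡5=f (all mod 26).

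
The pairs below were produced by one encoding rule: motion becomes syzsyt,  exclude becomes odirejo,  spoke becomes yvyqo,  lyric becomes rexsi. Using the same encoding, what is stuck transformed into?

The shift depends on letter class: consonant m→s is +6, but vowel o→y is +10. The rule splits by letter class: vowels +10, consonants +6.
Applying it to stuck: s(cons)+6=y, t(cons)+6=z, u(vowel)+10=e, c(cons)+6=i, k(cons)+6=q.

yzeiq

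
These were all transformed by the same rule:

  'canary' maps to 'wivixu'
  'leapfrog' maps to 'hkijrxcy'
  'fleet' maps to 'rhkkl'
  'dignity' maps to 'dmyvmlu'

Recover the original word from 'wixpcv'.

carbon

c(2)→w(22) and a(0)→i(8) fit y≡7x+8 (mod 26); the inverse of 7 mod 26 is 15. This is an affine cipher: with a=0,…,z=25, each position x becomes (7x+8) mod 26.
Reversing it on wixpcv: w(22)→15·(22−8)≡2=c; i(8)→15·(8−8)≡0=a; x(23)→15·(23−8)≡17=r; p(15)→15·(15−8)≡1=b; c(2)→15·(2−8)≡14=o; v(21)→15·(21−8)≡13=n (all mod 26).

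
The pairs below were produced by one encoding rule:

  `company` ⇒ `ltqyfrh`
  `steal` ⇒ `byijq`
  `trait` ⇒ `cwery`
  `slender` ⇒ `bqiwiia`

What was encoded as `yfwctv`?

pastor

It's a Vigenère-style cipher with numeric key [9,5,4]: position i shifts by key[i mod 3].
Decoding yfwctv: y−9=p, f−5=a, w−4=s, c−9=t, t−5=o, v−4=r.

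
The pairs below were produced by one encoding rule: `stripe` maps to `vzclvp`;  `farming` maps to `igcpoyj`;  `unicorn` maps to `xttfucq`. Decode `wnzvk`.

The shifts repeat in a cycle of length 3: positions 0,1,… shift by +3, +6, +11, then the pattern repeats.
Reversing it on wnzvk: w−3=t, n−6=h, z−11=o, v−3=s, k−6=e.

those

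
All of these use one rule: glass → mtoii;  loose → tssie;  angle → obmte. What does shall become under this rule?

Treating letters as 0–25, the rule is x ↦ 17x + 14 (mod 26).
For shall: s(18)→17·18+14≡8=i; h(7)→17·7+14≡3=d; a(0)→17·0+14≡14=o; l(11)→17·11+14≡19=t; l(11)→17·11+14≡19=t (all mod 26).

idott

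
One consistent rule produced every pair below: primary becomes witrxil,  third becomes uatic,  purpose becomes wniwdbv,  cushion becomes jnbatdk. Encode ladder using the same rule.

yxccvi

p(15)→w(22) and r(17)→i(8) fit y≡19x+23 (mod 26); the inverse of 19 mod 26 is 11. Treating letters as 0–25, the rule is x ↦ 19x + 23 (mod 26).
For ladder: l(11)→19·11+23≡24=y; a(0)→19·0+23≡23=x; d(3)→19·3+23≡2=c; d(3)→19·3+23≡2=c; e(4)→19·4+23≡21=v; r(17)→19·17+23≡8=i (all mod 26).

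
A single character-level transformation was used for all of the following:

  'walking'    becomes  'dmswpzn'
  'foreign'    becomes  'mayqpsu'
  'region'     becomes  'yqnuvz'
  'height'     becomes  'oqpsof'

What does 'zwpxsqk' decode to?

Shifts by position in walking: pos 0: w→d (+7), pos 1: a→m (+12), pos 2: l→s (+7), pos 3: k→w (+12) — repeating every 2. A repeating key of period 2 is used — shifts +7, +12 over and over.
Reversing it on zwpxsqk: z−7=s, w−12=k, p−7=i, x−12=l, s−7=l, q−12=e, k−7=d.

skilled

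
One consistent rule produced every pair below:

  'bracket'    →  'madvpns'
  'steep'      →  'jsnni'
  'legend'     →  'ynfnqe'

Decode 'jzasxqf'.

Each letter's alphabet position (a=0..z=25) is mapped through 9·x+3 mod 26 — an affine cipher.
Reversing it on jzasxqf: j(9)→3·(9−3)≡18=s; z(25)→3·(25−3)≡14=o; a(0)→3·(0−3)≡17=r; s(18)→3·(18−3)≡19=t; x(23)→3·(23−3)≡8=i; q(16)→3·(16−3)≡13=n; f(5)→3·(5−3)≡6=g (all mod 26).

sorting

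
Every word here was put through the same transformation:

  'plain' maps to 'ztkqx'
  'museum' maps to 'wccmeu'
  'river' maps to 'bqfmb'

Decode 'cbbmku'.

Shifts by position in plain: pos 0: p→z (+10), pos 1: l→t (+8), pos 2: a→k (+10), pos 3: i→q (+8) — repeating every 2. It's a Vigenère-style cipher with numeric key [10,8]: position i shifts by key[i mod 2].
Decoding cbbmku: c−10=s, b−8=t, b−10=r, m−8=e, k−10=a, u−8=m.

stream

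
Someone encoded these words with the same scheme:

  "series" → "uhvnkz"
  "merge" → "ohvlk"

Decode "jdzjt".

In series: s→u is +2, e→h is +3, r→v is +4, i→n is +5 — the shift increases by 1 each position. Each letter shifts forward by (position + 2), i.e. 2, 3, 4, … — the shift grows by one for each successive letter.
Undoing it on jdzjt: j−2=h, d−3=a, z−4=v, j−5=e, t−6=n.

haven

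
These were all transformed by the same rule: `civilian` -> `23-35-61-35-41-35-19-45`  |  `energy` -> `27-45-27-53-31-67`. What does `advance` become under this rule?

c(#3)→23 and i(#9)→35: differences scale by 2, so n = 2·pos + 17. With a=1..z=26, the number is 2·pos + 17.
For advance: a=1→19, d=4→25, v=22→61, a=1→19, n=14→45, c=3→23, e=5→27.

19-25-61-19-45-23-27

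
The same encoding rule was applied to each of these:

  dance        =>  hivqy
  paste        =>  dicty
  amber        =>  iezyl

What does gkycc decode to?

guess

Treating letters as 0–25, the rule is x ↦ 17x + 8 (mod 26).
Decoding gkycc: g(6)→23·(6−8)≡6=g; k(10)→23·(10−8)≡20=u; y(24)→23·(24−8)≡4=e; c(2)→23·(2−8)≡18=s; c(2)→23·(2−8)≡18=s (all mod 26).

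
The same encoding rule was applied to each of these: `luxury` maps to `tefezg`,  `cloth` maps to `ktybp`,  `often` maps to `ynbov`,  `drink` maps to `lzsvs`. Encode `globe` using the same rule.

Vowels shift forward by 10 and consonants shift forward by 8.
On globe: g(cons)+8=o, l(cons)+8=t, o(vowel)+10=y, b(cons)+8=j, e(vowel)+10=o.

otyjo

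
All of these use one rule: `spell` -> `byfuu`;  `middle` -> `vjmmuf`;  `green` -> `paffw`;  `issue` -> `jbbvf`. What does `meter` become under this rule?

Two shifts are in play — +1 for a/e/i/o/u, +9 for every other letter.
For meter: m(cons)+9=v, e(vowel)+1=f, t(cons)+9=c, e(vowel)+1=f, r(cons)+9=a.

vfcfa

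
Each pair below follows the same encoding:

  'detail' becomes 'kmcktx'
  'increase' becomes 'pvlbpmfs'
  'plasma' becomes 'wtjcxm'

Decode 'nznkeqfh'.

In detail: d→k is +7, e→m is +8, t→c is +9, a→k is +10 — the shift increases by 1 each position. Each letter shifts forward by (position + 7), i.e. 7, 8, 9, … — the shift grows by one for each successive letter.
Reversing it on nznkeqfh: n−7=g, z−8=r, n−9=e, k−10=a, e−11=t, q−12=e, f−13=s, h−14=t.

greatest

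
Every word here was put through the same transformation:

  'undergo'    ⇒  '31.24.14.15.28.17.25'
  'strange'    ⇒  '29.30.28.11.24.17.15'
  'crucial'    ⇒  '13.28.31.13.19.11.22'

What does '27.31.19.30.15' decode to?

quite

u is letter #21 and maps to 31: an offset of 10. Each letter is replaced by its alphabet position (a=1..z=26) + 10.
Decoding 27.31.19.30.15: 27→(27−10)÷1=17=q, 31→(31−10)÷1=21=u, 19→(19−10)÷1=9=i, 30→(30−10)÷1=20=t, 15→(15−10)÷1=5=e.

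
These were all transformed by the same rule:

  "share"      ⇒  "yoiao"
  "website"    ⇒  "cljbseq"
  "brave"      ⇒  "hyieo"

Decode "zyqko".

tribe

Each letter shifts forward by (position + 6), i.e. 6, 7, 8, … — the shift grows by one for each successive letter.
Reversing it on zyqko: z−6=t, y−7=r, q−8=i, k−9=b, o−10=e.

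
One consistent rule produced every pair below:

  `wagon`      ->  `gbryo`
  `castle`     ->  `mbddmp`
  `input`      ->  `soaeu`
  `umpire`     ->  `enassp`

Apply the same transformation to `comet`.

mpxou

A repeating key of period 3 is used — shifts +10, +1, +11 over and over.
For comet: c+10=m, o+1=p, m+11=x, e+10=o, t+1=u.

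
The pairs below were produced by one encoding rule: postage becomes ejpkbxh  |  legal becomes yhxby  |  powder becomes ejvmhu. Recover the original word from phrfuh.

Each letter's alphabet position (a=0..z=25) is mapped through 21·x+1 mod 26 — an affine cipher.
Decoding phrfuh: p(15)→5·(15−1)≡18=s; h(7)→5·(7−1)≡4=e; r(17)→5·(17−1)≡2=c; f(5)→5·(5−1)≡20=u; u(20)→5·(20−1)≡17=r; h(7)→5·(7−1)≡4=e (all mod 26).

secure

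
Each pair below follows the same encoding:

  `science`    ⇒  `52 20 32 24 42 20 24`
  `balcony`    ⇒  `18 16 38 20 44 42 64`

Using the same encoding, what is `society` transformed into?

52 44 20 32 24 54 64

s(#19)→52 and c(#3)→20: differences scale by 2, so n = 2·pos + 14. The formula is n = 2×(alphabet index, a=1) + 14.
For society: s=19→52, o=15→44, c=3→20, i=9→32, e=5→24, t=20→54, y=25→64.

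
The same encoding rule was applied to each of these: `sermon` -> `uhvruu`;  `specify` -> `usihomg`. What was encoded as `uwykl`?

stuff

In sermon: s→u is +2, e→h is +3, r→v is +4, m→r is +5 — the shift increases by 1 each position. The shift increases by 1 at each position, starting from +2: 2, 3, 4, ….
Reversing it on uwykl: u−2=s, w−3=t, y−4=u, k−5=f, l−6=f.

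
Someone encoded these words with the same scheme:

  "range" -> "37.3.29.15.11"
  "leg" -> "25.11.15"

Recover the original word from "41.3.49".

tax

r(#18)→37 and a(#1)→3: differences scale by 2, so n = 2·pos + 1. The formula is n = 2×(alphabet index, a=1) + 1.
Decoding 41.3.49: 41→(41−1)÷2=20=t, 3→(3−1)÷2=1=a, 49→(49−1)÷2=24=x.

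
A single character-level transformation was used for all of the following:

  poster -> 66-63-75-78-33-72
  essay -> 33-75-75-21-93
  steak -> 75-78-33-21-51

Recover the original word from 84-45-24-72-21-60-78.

p(#16)→66 and o(#15)→63: differences scale by 3, so n = 3·pos + 18. With a=1..z=26, the number is 3·pos + 18.
Reversing it on 84-45-24-72-21-60-78: 84→(84−18)÷3=22=v, 45→(45−18)÷3=9=i, 24→(24−18)÷3=2=b, 72→(72−18)÷3=18=r, 21→(21−18)÷3=1=a, 60→(60−18)÷3=14=n, 78→(78−18)÷3=20=t.

vibrant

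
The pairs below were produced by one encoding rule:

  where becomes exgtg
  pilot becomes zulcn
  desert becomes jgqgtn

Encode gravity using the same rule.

atshuny

w(22)→e(4) and h(7)→x(23) fit y≡23x+18 (mod 26); the inverse of 23 mod 26 is 17. This is an affine cipher: with a=0,…,z=25, each position x becomes (23x+18) mod 26.
Applying it to gravity: g(6)→23·6+18≡0=a; r(17)→23·17+18≡19=t; a(0)→23·0+18≡18=s; v(21)→23·21+18≡7=h; i(8)→23·8+18≡20=u; t(19)→23·19+18≡13=n; y(24)→23·24+18≡24=y (all mod 26).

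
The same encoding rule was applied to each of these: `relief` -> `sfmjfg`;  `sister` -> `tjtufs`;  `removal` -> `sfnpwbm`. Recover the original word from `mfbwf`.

Compare letters: r→s is +1, e→f is +1, l→m is +1 — a constant shift. It's a constant shift of +1 (ROT1).
Reversing it on mfbwf: m−1=l, f−1=e, b−1=a, w−1=v, f−1=e.

leave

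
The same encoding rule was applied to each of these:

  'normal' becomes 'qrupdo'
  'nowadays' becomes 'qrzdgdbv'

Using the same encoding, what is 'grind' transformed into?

This is a Caesar cipher with shift 3.
On grind: g+3=j, r+3=u, i+3=l, n+3=q, d+3=g.

julqg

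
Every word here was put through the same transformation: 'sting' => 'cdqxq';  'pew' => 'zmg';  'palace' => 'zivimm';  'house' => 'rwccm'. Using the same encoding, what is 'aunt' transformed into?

The shift depends on letter class: consonant s→c is +10, but vowel i→q is +8. Vowels shift forward by 8 and consonants shift forward by 10.
Applying it to aunt: a(vowel)+8=i, u(vowel)+8=c, n(cons)+10=x, t(cons)+10=d.

icxd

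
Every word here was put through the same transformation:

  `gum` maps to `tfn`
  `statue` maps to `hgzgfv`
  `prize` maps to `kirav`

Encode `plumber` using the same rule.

Each pair mirrors across the alphabet (g↔t, u↔f, m↔n): positions sum to 25. This is the alphabet-reversal cipher (Atbash): a becomes z, b becomes y, etc.
On plumber: p↔k, l↔o, u↔f, m↔n, b↔y, e↔v, r↔i.

kofnyvi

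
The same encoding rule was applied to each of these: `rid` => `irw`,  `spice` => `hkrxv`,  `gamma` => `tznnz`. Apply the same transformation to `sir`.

hri

Each pair mirrors across the alphabet (r↔i, i↔r, d↔w): positions sum to 25. This is the alphabet-reversal cipher (Atbash): a becomes z, b becomes y, etc.
On sir: s↔h, i↔r, r↔i.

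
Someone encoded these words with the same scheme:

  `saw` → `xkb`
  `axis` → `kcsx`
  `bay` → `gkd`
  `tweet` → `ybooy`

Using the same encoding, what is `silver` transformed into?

Two shifts are in play — +10 for a/e/i/o/u, +5 for every other letter.
On silver: s(cons)+5=x, i(vowel)+10=s, l(cons)+5=q, v(cons)+5=a, e(vowel)+10=o, r(cons)+5=w.

xsqaow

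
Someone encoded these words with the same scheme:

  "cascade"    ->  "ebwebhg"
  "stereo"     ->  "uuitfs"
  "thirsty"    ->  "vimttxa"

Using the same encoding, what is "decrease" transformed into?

Shifts by position in cascade: pos 0: c→e (+2), pos 1: a→b (+1), pos 2: s→w (+4), pos 3: c→e (+2), pos 4: a→b (+1), pos 5: d→h (+4) — repeating every 3. A repeating key of period 3 is used — shifts +2, +1, +4 over and over.
For decrease: d+2=f, e+1=f, c+4=g, r+2=t, e+1=f, a+4=e, s+2=u, e+1=f.

ffgtfeuf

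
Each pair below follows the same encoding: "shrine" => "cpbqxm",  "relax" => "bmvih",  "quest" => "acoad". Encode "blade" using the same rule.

ltklo

Shifts by position in shrine: pos 0: s→c (+10), pos 1: h→p (+8), pos 2: r→b (+10), pos 3: i→q (+8) — repeating every 2. The shifts repeat in a cycle of length 2: positions 0,1,… shift by +10, +8, then the pattern repeats.
For blade: b+10=l, l+8=t, a+10=k, d+8=l, e+10=o.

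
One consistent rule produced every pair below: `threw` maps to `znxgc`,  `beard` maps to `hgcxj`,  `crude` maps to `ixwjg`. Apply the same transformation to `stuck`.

yzwiq

The shift depends on letter class: consonant t→z is +6, but vowel e→g is +2. The rule splits by letter class: vowels +2, consonants +6.
On stuck: s(cons)+6=y, t(cons)+6=z, u(vowel)+2=w, c(cons)+6=i, k(cons)+6=q.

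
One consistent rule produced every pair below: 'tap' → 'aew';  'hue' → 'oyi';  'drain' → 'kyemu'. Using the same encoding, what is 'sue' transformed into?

Two shifts are in play — +4 for a/e/i/o/u, +7 for every other letter.
Applying it to sue: s(cons)+7=z, u(vowel)+4=y, e(vowel)+4=i.

zyi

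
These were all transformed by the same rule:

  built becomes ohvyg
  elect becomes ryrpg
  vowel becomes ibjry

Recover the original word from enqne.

radar

This is a Caesar cipher with shift 13.
Reversing it on enqne: e−13=r, n−13=a, q−13=d, n−13=a, e−13=r.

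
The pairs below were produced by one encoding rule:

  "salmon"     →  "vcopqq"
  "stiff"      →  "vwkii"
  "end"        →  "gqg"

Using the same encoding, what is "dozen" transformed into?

gqcgq

The shift depends on letter class: consonant s→v is +3, but vowel a→c is +2. Vowels shift forward by 2 and consonants shift forward by 3.
For dozen: d(cons)+3=g, o(vowel)+2=q, z(cons)+3=c, e(vowel)+2=g, n(cons)+3=q.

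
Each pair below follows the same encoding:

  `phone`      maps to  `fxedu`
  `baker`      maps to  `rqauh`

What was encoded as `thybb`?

drill

This is a Caesar cipher with shift 16.
Decoding thybb: t−16=d, h−16=r, y−16=i, b−16=l, b−16=l.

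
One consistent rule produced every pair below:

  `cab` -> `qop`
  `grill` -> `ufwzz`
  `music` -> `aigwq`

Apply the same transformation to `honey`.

vcbsm

It's a constant shift of +14 (ROT14).
For honey: h+14=v, o+14=c, n+14=b, e+14=s, y+14=m.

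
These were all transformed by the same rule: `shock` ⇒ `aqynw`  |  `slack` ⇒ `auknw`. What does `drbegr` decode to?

virtue

In shock: s→a is +8, h→q is +9, o→y is +10, c→n is +11 — the shift increases by 1 each position. The shift increases by 1 at each position, starting from +8: 8, 9, 10, ….
Decoding drbegr: d−8=v, r−9=i, b−10=r, e−11=t, g−12=u, r−13=e.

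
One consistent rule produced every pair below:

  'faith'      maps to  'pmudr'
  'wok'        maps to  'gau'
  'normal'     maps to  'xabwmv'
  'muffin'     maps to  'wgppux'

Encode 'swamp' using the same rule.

The shift depends on letter class: consonant f→p is +10, but vowel a→m is +12. Two shifts are in play — +12 for a/e/i/o/u, +10 for every other letter.
On swamp: s(cons)+10=c, w(cons)+10=g, a(vowel)+12=m, m(cons)+10=w, p(cons)+10=z.

cgmwz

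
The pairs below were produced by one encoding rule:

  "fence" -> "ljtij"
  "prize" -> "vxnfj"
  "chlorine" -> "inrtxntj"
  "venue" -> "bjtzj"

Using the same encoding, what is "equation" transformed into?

jwzfzntt

The shift depends on letter class: consonant f→l is +6, but vowel e→j is +5. Vowels shift forward by 5 and consonants shift forward by 6.
For equation: e(vowel)+5=j, q(cons)+6=w, u(vowel)+5=z, a(vowel)+5=f, t(cons)+6=z, i(vowel)+5=n, o(vowel)+5=t, n(cons)+6=t.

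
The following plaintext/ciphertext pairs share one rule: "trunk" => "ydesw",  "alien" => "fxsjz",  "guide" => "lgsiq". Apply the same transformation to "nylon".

Shifts by position in trunk: pos 0: t→y (+5), pos 1: r→d (+12), pos 2: u→e (+10), pos 3: n→s (+5), pos 4: k→w (+12) — repeating every 3. The shifts repeat in a cycle of length 3: positions 0,1,… shift by +5, +12, +10, then the pattern repeats.
For nylon: n+5=s, y+12=k, l+10=v, o+5=t, n+12=z.

skvtz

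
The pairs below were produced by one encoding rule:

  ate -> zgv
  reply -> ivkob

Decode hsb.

shy

Each pair mirrors across the alphabet (a↔z, t↔g, e↔v): positions sum to 25. This is the alphabet-reversal cipher (Atbash): a becomes z, b becomes y, etc.
Decoding hsb: h↔s, s↔h, b↔y.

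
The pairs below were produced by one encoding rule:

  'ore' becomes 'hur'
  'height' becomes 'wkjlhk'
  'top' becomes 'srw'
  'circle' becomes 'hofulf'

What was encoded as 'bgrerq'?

nobody

Two steps: reverse the string, then apply a Caesar shift of +3.
Decoding bgrerq: shift back: b−3=y, g−3=d, r−3=o, e−3=b, r−3=o, q−3=n → ydobon; then reverse → nobody.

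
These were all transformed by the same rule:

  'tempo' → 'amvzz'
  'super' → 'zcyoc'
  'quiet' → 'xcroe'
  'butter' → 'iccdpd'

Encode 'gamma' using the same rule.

nivwl

Each letter shifts forward by (position + 7), i.e. 7, 8, 9, … — the shift grows by one for each successive letter.
On gamma: g+7=n, a+8=i, m+9=v, m+10=w, a+11=l.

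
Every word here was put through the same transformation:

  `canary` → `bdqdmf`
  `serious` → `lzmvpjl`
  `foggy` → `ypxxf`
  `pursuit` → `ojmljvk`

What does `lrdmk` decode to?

smart

Treating letters as 0–25, the rule is x ↦ 25x + 3 (mod 26).
Undoing it on lrdmk: l(11)→25·(11−3)≡18=s; r(17)→25·(17−3)≡12=m; d(3)→25·(3−3)≡0=a; m(12)→25·(12−3)≡17=r; k(10)→25·(10−3)≡19=t (all mod 26).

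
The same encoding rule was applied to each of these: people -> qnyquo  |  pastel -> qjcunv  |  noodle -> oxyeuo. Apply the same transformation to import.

jvzpad

It's a Vigenère-style cipher with numeric key [1,9,10]: position i shifts by key[i mod 3].
For import: i+1=j, m+9=v, p+10=z, o+1=p, r+9=a, t+10=d.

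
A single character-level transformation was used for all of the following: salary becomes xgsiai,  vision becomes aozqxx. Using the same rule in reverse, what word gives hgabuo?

cattle

In salary: s→x is +5, a→g is +6, l→s is +7, a→i is +8 — the shift increases by 1 each position. The shift increases by 1 at each position, starting from +5: 5, 6, 7, ….
Decoding hgabuo: h−5=c, g−6=a, a−7=t, b−8=t, u−9=l, o−10=e.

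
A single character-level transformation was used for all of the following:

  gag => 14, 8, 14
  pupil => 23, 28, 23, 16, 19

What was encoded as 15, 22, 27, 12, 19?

hotel

g is letter #7 and maps to 14: an offset of 7. The number is (letter's place in the alphabet, a=1) + 7.
Decoding 15, 22, 27, 12, 19: 15→(15−7)÷1=8=h, 22→(22−7)÷1=15=o, 27→(27−7)÷1=20=t, 12→(12−7)÷1=5=e, 19→(19−7)÷1=12=l.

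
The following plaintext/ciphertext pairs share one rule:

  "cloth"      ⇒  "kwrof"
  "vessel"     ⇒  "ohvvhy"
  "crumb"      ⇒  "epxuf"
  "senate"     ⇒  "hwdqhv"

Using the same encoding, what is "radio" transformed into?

rlgdu

The output letters match the input read backwards, each shifted +3: cloth reversed is htolc. Read the word backwards and shift each letter +3.
For radio: reverse → oidar; then shift: o+3=r, i+3=l, d+3=g, a+3=d, r+3=u.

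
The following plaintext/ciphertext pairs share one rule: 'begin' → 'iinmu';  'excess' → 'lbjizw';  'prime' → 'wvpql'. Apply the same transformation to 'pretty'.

wvlxac

Shifts by position in begin: pos 0: b→i (+7), pos 1: e→i (+4), pos 2: g→n (+7), pos 3: i→m (+4) — repeating every 2. It's a Vigenère-style cipher with numeric key [7,4]: position i shifts by key[i mod 2].
For pretty: p+7=w, r+4=v, e+7=l, t+4=x, t+7=a, y+4=c.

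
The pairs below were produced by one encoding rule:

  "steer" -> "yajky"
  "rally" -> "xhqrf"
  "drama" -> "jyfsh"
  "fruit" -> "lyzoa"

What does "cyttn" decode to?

Shifts by position in steer: pos 0: s→y (+6), pos 1: t→a (+7), pos 2: e→j (+5), pos 3: e→k (+6), pos 4: r→y (+7) — repeating every 3. The shifts repeat in a cycle of length 3: positions 0,1,… shift by +6, +7, +5, then the pattern repeats.
Reversing it on cyttn: c−6=w, y−7=r, t−5=o, t−6=n, n−7=g.

wrong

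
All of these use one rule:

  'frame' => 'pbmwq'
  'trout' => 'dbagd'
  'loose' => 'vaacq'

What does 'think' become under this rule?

Two shifts are in play — +12 for a/e/i/o/u, +10 for every other letter.
On think: t(cons)+10=d, h(cons)+10=r, i(vowel)+12=u, n(cons)+10=x, k(cons)+10=u.

druxu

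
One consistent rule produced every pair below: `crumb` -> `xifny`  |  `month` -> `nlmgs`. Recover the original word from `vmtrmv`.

Each letter is replaced by its mirror in the alphabet: a↔z, b↔y, c↔x, and so on (the Atbash cipher).
Reversing it on vmtrmv: v↔e, m↔n, t↔g, r↔i, m↔n, v↔e.

engine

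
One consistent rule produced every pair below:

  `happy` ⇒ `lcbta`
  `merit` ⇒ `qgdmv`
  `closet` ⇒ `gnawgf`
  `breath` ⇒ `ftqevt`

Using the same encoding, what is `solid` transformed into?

A repeating key of period 3 is used — shifts +4, +2, +12 over and over.
Applying it to solid: s+4=w, o+2=q, l+12=x, i+4=m, d+2=f.

wqxmf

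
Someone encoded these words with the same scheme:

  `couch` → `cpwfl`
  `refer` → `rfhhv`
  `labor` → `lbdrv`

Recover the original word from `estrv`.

error

In couch: c→c is +0, o→p is +1, u→w is +2, c→f is +3 — the shift increases by 1 each position. Each letter shifts forward by its position index (0, 1, 2, …) — the shift grows by one for each successive letter.
Undoing it on estrv: e−0=e, s−1=r, t−2=r, r−3=o, v−4=r.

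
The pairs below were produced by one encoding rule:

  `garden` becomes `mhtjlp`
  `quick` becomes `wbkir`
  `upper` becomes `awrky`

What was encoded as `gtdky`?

amber

Shifts by position in garden: pos 0: g→m (+6), pos 1: a→h (+7), pos 2: r→t (+2), pos 3: d→j (+6), pos 4: e→l (+7), pos 5: n→p (+2) — repeating every 3. A repeating key of period 3 is used — shifts +6, +7, +2 over and over.
Decoding gtdky: g−6=a, t−7=m, d−2=b, k−6=e, y−7=r.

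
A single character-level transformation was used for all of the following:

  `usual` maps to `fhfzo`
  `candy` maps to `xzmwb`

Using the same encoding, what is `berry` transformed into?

yviib

Each letter is replaced by its mirror in the alphabet: a↔z, b↔y, c↔x, and so on (the Atbash cipher).
For berry: b↔y, e↔v, r↔i, r↔i, y↔b.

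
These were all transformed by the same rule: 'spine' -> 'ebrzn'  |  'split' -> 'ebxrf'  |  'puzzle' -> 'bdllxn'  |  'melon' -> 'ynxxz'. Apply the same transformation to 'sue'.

The shift depends on letter class: consonant s→e is +12, but vowel i→r is +9. The rule splits by letter class: vowels +9, consonants +12.
Applying it to sue: s(cons)+12=e, u(vowel)+9=d, e(vowel)+9=n.

edn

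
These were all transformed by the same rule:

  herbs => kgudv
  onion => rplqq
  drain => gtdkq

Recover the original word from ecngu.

baker

Shifts by position in herbs: pos 0: h→k (+3), pos 1: e→g (+2), pos 2: r→u (+3), pos 3: b→d (+2) — repeating every 2. The shifts repeat in a cycle of length 2: positions 0,1,… shift by +3, +2, then the pattern repeats.
Undoing it on ecngu: e−3=b, c−2=a, n−3=k, g−2=e, u−3=r.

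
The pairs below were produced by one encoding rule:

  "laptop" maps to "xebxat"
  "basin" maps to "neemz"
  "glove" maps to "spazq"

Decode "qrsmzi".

Shifts by position in laptop: pos 0: l→x (+12), pos 1: a→e (+4), pos 2: p→b (+12), pos 3: t→x (+4) — repeating every 2. The shifts repeat in a cycle of length 2: positions 0,1,… shift by +12, +4, then the pattern repeats.
Reversing it on qrsmzi: q−12=e, r−4=n, s−12=g, m−4=i, z−12=n, i−4=e.

engine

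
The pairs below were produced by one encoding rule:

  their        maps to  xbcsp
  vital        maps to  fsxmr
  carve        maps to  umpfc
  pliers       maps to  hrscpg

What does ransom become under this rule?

pmzgqi

t(19)→x(23) and h(7)→b(1) fit y≡17x+12 (mod 26); the inverse of 17 mod 26 is 23. Each letter's alphabet position (a=0..z=25) is mapped through 17·x+12 mod 26 — an affine cipher.
On ransom: r(17)→17·17+12≡15=p; a(0)→17·0+12≡12=m; n(13)→17·13+12≡25=z; s(18)→17·18+12≡6=g; o(14)→17·14+12≡16=q; m(12)→17·12+12≡8=i (all mod 26).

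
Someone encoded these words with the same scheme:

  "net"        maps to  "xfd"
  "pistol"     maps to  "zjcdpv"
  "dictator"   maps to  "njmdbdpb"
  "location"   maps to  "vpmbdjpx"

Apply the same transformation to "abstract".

blcdbbmd

Two shifts are in play — +1 for a/e/i/o/u, +10 for every other letter.
For abstract: a(vowel)+1=b, b(cons)+10=l, s(cons)+10=c, t(cons)+10=d, r(cons)+10=b, a(vowel)+1=b, c(cons)+10=m, t(cons)+10=d.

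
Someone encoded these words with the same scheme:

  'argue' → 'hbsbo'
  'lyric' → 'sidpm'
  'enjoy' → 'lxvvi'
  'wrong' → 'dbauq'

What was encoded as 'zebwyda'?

Shifts by position in argue: pos 0: a→h (+7), pos 1: r→b (+10), pos 2: g→s (+12), pos 3: u→b (+7), pos 4: e→o (+10) — repeating every 3. The shifts repeat in a cycle of length 3: positions 0,1,… shift by +7, +10, +12, then the pattern repeats.
Decoding zebwyda: z−7=s, e−10=u, b−12=p, w−7=p, y−10=o, d−12=r, a−7=t.

support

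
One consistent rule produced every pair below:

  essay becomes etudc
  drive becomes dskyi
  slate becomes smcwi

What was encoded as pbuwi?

In essay: e→e is +0, s→t is +1, s→u is +2, a→d is +3 — the shift increases by 1 each position. Letter i (0-indexed) is shifted by i+0, so successive shifts are 0, 1, 2, ….
Undoing it on pbuwi: p−0=p, b−1=a, u−2=s, w−3=t, i−4=e.

paste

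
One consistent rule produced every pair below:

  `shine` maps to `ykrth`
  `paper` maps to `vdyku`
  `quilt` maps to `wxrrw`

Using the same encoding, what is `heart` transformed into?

Shifts by position in shine: pos 0: s→y (+6), pos 1: h→k (+3), pos 2: i→r (+9), pos 3: n→t (+6), pos 4: e→h (+3) — repeating every 3. It's a Vigenère-style cipher with numeric key [6,3,9]: position i shifts by key[i mod 3].
On heart: h+6=n, e+3=h, a+9=j, r+6=x, t+3=w.

nhjxw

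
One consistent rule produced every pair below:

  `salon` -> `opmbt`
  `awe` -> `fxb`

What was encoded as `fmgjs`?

rifle

The output letters match the input read backwards, each shifted +1: salon reversed is nolas. Read the word backwards and shift each letter +1.
Undoing it on fmgjs: shift back: f−1=e, m−1=l, g−1=f, j−1=i, s−1=r → elfir; then reverse → rifle.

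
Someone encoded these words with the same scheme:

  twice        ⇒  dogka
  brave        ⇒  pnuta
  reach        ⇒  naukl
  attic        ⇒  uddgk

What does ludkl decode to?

t(19)→d(3) and w(22)→o(14) fit y≡21x+20 (mod 26); the inverse of 21 mod 26 is 5. This is an affine cipher: with a=0,…,z=25, each position x becomes (21x+20) mod 26.
Undoing it on ludkl: l(11)→5·(11−20)≡7=h; u(20)→5·(20−20)≡0=a; d(3)→5·(3−20)≡19=t; k(10)→5·(10−20)≡2=c; l(11)→5·(11−20)≡7=h (all mod 26).

hatch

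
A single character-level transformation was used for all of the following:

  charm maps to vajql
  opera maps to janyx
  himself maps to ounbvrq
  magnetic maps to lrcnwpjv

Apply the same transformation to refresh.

The word is reversed, then every letter is shifted forward by 9.
On refresh: reverse → hserfer; then shift: h+9=q, s+9=b, e+9=n, r+9=a, f+9=o, e+9=n, r+9=a.

qbnaona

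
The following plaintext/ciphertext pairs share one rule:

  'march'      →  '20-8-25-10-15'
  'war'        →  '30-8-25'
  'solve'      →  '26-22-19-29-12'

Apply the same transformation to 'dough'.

m is letter #13 and maps to 20: an offset of 7. Letters become their 1-based position plus 7 (so a→8, b→9, …).
On dough: d=4→11, o=15→22, u=21→28, g=7→14, h=8→15.

11-22-28-14-15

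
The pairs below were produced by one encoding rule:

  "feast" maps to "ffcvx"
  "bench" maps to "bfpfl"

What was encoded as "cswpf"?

crumb

In feast: f→f is +0, e→f is +1, a→c is +2, s→v is +3 — the shift increases by 1 each position. Letter i (0-indexed) is shifted by i+0, so successive shifts are 0, 1, 2, ….
Undoing it on cswpf: c−0=c, s−1=r, w−2=u, p−3=m, f−4=b.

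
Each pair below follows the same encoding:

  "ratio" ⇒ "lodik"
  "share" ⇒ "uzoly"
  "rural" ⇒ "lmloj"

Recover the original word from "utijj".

spill

This is an affine cipher: with a=0,…,z=25, each position x becomes (9x+14) mod 26.
Undoing it on utijj: u(20)→3·(20−14)≡18=s; t(19)→3·(19−14)≡15=p; i(8)→3·(8−14)≡8=i; j(9)→3·(9−14)≡11=l; j(9)→3·(9−14)≡11=l (all mod 26).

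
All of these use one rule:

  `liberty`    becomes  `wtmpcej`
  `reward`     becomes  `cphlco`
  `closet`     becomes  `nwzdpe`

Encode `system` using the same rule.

Compare letters: l→w is +11, i→t is +11, b→m is +11 — a constant shift. It's a constant shift of +11 (ROT11).
On system: s+11=d, y+11=j, s+11=d, t+11=e, e+11=p, m+11=x.

djdepx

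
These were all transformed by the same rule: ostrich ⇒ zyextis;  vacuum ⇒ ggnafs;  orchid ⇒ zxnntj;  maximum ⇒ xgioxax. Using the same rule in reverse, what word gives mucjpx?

border

A repeating key of period 2 is used — shifts +11, +6 over and over.
Reversing it on mucjpx: m−11=b, u−6=o, c−11=r, j−6=d, p−11=e, x−6=r.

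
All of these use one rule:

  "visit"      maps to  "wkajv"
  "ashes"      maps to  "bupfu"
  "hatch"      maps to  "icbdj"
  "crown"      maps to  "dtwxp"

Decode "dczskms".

carrier

The shifts repeat in a cycle of length 3: positions 0,1,… shift by +1, +2, +8, then the pattern repeats.
Undoing it on dczskms: d−1=c, c−2=a, z−8=r, s−1=r, k−2=i, m−8=e, s−1=r.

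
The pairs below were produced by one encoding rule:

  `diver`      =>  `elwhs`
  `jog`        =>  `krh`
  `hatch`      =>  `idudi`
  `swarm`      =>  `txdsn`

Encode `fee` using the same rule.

ghh

Vowels shift forward by 3 and consonants shift forward by 1.
Applying it to fee: f(cons)+1=g, e(vowel)+3=h, e(vowel)+3=h.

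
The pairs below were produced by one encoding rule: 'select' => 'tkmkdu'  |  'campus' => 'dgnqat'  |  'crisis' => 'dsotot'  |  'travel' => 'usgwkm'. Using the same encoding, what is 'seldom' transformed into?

The shift depends on letter class: consonant s→t is +1, but vowel e→k is +6. The rule splits by letter class: vowels +6, consonants +1.
For seldom: s(cons)+1=t, e(vowel)+6=k, l(cons)+1=m, d(cons)+1=e, o(vowel)+6=u, m(cons)+1=n.

tkmeun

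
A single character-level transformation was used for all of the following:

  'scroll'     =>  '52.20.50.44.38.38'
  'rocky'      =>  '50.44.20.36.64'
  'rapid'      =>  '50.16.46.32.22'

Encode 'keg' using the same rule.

s(#19)→52 and c(#3)→20: differences scale by 2, so n = 2·pos + 14. With a=1..z=26, the number is 2·pos + 14.
Applying it to keg: k=11→36, e=5→24, g=7→28.

36.24.28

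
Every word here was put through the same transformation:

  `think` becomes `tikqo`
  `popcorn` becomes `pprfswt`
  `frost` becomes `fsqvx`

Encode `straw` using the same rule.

In think: t→t is +0, h→i is +1, i→k is +2, n→q is +3 — the shift increases by 1 each position. Letter i (0-indexed) is shifted by i+0, so successive shifts are 0, 1, 2, ….
For straw: s+0=s, t+1=u, r+2=t, a+3=d, w+4=a.

sutda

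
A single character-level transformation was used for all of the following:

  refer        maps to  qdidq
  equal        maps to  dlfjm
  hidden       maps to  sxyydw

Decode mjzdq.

layer

Treating letters as 0–25, the rule is x ↦ 5x + 9 (mod 26).
Reversing it on mjzdq: m(12)→21·(12−9)≡11=l; j(9)→21·(9−9)≡0=a; z(25)→21·(25−9)≡24=y; d(3)→21·(3−9)≡4=e; q(16)→21·(16−9)≡17=r (all mod 26).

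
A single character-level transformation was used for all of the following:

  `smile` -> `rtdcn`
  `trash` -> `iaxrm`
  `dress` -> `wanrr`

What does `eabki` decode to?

front

s(18)→r(17) and m(12)→t(19) fit y≡17x+23 (mod 26); the inverse of 17 mod 26 is 23. Treating letters as 0–25, the rule is x ↦ 17x + 23 (mod 26).
Reversing it on eabki: e(4)→23·(4−23)≡5=f; a(0)→23·(0−23)≡17=r; b(1)→23·(1−23)≡14=o; k(10)→23·(10−23)≡13=n; i(8)→23·(8−23)≡19=t (all mod 26).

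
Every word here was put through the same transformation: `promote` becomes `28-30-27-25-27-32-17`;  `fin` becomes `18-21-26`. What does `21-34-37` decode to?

p is letter #16 and maps to 28: an offset of 12. The number is (letter's place in the alphabet, a=1) + 12.
Reversing it on 21-34-37: 21→(21−12)÷1=9=i, 34→(34−12)÷1=22=v, 37→(37−12)÷1=25=y.

ivy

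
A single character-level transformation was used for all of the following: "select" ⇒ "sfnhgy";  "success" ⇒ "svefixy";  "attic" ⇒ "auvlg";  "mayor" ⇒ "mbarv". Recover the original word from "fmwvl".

flush

In select: s→s is +0, e→f is +1, l→n is +2, e→h is +3 — the shift increases by 1 each position. Each letter shifts forward by its position index (0, 1, 2, …) — the shift grows by one for each successive letter.
Reversing it on fmwvl: f−0=f, m−1=l, w−2=u, v−3=s, l−4=h.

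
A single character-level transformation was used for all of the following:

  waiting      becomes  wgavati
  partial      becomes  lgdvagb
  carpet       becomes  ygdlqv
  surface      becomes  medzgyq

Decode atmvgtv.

instant

w(22)→w(22) and a(0)→g(6) fit y≡9x+6 (mod 26); the inverse of 9 mod 26 is 3. Each letter's alphabet position (a=0..z=25) is mapped through 9·x+6 mod 26 — an affine cipher.
Reversing it on atmvgtv: a(0)→3·(0−6)≡8=i; t(19)→3·(19−6)≡13=n; m(12)→3·(12−6)≡18=s; v(21)→3·(21−6)≡19=t; g(6)→3·(6−6)≡0=a; t(19)→3·(19−6)≡13=n; v(21)→3·(21−6)≡19=t (all mod 26).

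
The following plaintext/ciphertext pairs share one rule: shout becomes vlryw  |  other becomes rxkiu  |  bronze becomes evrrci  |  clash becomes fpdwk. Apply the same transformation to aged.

dkhh

Shifts by position in shout: pos 0: s→v (+3), pos 1: h→l (+4), pos 2: o→r (+3), pos 3: u→y (+4) — repeating every 2. A repeating key of period 2 is used — shifts +3, +4 over and over.
Applying it to aged: a+3=d, g+4=k, e+3=h, d+4=h.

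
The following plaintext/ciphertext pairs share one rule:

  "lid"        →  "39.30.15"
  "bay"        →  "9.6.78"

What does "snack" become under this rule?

60.45.6.12.36

Each letter becomes 3×(its alphabet position, a=1..z=26) + 3.
Applying it to snack: s=19→60, n=14→45, a=1→6, c=3→12, k=11→36.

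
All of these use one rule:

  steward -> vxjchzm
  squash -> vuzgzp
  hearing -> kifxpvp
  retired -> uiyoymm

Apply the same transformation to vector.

Each letter shifts forward by (position + 3), i.e. 3, 4, 5, … — the shift grows by one for each successive letter.
For vector: v+3=y, e+4=i, c+5=h, t+6=z, o+7=v, r+8=z.

yihzvz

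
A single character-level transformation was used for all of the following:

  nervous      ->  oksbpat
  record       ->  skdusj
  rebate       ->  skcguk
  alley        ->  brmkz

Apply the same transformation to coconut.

Shifts by position in nervous: pos 0: n→o (+1), pos 1: e→k (+6), pos 2: r→s (+1), pos 3: v→b (+6) — repeating every 2. A repeating key of period 2 is used — shifts +1, +6 over and over.
On coconut: c+1=d, o+6=u, c+1=d, o+6=u, n+1=o, u+6=a, t+1=u.

duduoau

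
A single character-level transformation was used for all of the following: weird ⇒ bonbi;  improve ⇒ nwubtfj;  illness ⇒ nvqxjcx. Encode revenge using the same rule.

Shifts by position in weird: pos 0: w→b (+5), pos 1: e→o (+10), pos 2: i→n (+5), pos 3: r→b (+10) — repeating every 2. A repeating key of period 2 is used — shifts +5, +10 over and over.
For revenge: r+5=w, e+10=o, v+5=a, e+10=o, n+5=s, g+10=q, e+5=j.

woaosqj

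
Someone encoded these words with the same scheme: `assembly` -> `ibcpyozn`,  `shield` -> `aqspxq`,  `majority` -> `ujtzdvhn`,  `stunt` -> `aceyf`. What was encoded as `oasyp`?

grind

In assembly: a→i is +8, s→b is +9, s→c is +10, e→p is +11 — the shift increases by 1 each position. Each letter shifts forward by (position + 8), i.e. 8, 9, 10, … — the shift grows by one for each successive letter.
Reversing it on oasyp: o−8=g, a−9=r, s−10=i, y−11=n, p−12=d.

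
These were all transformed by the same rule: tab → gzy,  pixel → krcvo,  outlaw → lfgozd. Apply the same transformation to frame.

Each pair mirrors across the alphabet (t↔g, a↔z, b↔y): positions sum to 25. Each letter is replaced by its mirror in the alphabet: a↔z, b↔y, c↔x, and so on (the Atbash cipher).
On frame: f↔u, r↔i, a↔z, m↔n, e↔v.

uiznv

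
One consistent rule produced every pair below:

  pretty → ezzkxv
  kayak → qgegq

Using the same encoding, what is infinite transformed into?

kzotolto

Two steps: reverse the string, then apply a Caesar shift of +6.
On infinite: reverse → etinifni; then shift: e+6=k, t+6=z, i+6=o, n+6=t, i+6=o, f+6=l, n+6=t, i+6=o.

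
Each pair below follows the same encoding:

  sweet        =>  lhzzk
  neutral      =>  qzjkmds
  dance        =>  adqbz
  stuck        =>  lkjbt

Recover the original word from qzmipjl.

nervous

Each letter's alphabet position (a=0..z=25) is mapped through 25·x+3 mod 26 — an affine cipher.
Reversing it on qzmipjl: q(16)→25·(16−3)≡13=n; z(25)→25·(25−3)≡4=e; m(12)→25·(12−3)≡17=r; i(8)→25·(8−3)≡21=v; p(15)→25·(15−3)≡14=o; j(9)→25·(9−3)≡20=u; l(11)→25·(11−3)≡18=s (all mod 26).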